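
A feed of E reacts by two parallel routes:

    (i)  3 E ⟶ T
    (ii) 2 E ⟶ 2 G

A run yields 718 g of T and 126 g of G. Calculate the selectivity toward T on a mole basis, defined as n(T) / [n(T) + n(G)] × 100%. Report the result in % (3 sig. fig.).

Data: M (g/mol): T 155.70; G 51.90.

65.5 %

n(T) = 718 / 155.70 = 4.611 mol
n(G) = 126 / 51.90 = 2.428 mol
selectivity = 4.611/(4.611+2.428) × 100 = 65.51 %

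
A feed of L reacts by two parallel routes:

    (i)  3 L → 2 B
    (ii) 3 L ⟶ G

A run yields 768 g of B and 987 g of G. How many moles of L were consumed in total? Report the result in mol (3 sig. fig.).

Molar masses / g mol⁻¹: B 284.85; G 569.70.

9.24 mol

n(B) = 768 / 284.85 = 2.696 mol
n(G) = 987 / 569.70 = 1.732 mol
n(L) via (i) = (3/2)×2.696 = 4.044 mol
n(L) via (ii) = (3/1)×1.732 = 5.196 mol
total n(L) = 4.044 + 5.196 = 9.240 mol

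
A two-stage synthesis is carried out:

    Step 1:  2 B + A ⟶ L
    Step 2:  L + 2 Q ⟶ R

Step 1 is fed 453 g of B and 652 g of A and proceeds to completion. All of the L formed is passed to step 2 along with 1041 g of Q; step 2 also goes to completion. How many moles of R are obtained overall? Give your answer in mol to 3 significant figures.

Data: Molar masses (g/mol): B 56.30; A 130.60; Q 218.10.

Step 1:
n(B) = 453.0 / 56.30 = 8.046 mol
n(A) = 652.0 / 130.60 = 4.992 mol
n/ν for B = 8.046/2 = 4.023
n/ν for A = 4.992/1 = 4.992
Smallest n/ν is B → limiting reagent.
n(L) produced = (1/2) × 8.046 = 4.023 mol
Step 2:
n(L) available = 4.023 mol
n(Q) = 1041 / 218.10 = 4.773 mol
n/ν for L = 4.023/1 = 4.023
n/ν for Q = 4.773/2 = 2.387
Smallest n/ν is Q → limiting reagent.
n(R) = (1/2) × 4.773 = 2.387 mol

2.39 mol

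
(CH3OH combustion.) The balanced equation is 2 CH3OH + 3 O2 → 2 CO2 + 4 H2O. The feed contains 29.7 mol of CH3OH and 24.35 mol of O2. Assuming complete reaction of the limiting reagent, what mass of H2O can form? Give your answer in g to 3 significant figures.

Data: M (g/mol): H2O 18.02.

585 g

n(CH3OH) = 29.70 mol
n(O2) = 24.35 mol
n/ν for CH3OH = 29.70/2 = 14.85
n/ν for O2 = 24.35/3 = 8.117
Smallest n/ν is O2 → limiting reagent.
n(H2O) = (4/3) × 24.35 = 32.47 mol
mass = 32.47 × 18.02 = 585.1 g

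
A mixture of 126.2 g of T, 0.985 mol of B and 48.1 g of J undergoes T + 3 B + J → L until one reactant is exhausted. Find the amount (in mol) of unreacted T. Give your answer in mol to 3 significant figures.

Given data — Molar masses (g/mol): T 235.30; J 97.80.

n(T) = 126.2 / 235.30 = 0.5363 mol
n(B) = 0.9850 mol
n(J) = 48.10 / 97.80 = 0.4918 mol
n/ν for T = 0.5363/1 = 0.5363
n/ν for B = 0.9850/3 = 0.3283
n/ν for J = 0.4918/1 = 0.4918
Smallest n/ν is B → limiting reagent.
T consumed = (1/3) × 0.9850 = 0.3283 mol
T remaining = 0.5363 − 0.3283 = 0.2080 mol

0.208 mol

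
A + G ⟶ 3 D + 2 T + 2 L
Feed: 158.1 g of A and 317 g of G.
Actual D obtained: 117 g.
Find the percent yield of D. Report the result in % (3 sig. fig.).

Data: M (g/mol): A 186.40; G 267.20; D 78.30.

58.7 %

n(A) = 158.1 / 186.40 = 0.8482 mol
n(G) = 317.0 / 267.20 = 1.186 mol
n/ν for A = 0.8482/1 = 0.8482
n/ν for G = 1.186/1 = 1.186
Smallest n/ν is A → limiting reagent.
theoretical n(D) = (3/1) × 0.8482 = 2.545 mol → 199.3 g
% yield = 117 / 199.3 × 100 = 58.71 %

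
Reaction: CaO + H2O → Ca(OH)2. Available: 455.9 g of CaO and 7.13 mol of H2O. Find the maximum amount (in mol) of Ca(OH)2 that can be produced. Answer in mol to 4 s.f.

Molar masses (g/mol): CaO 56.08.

7.130 mol

n(CaO) = 455.9 / 56.08 = 8.129 mol
n(H2O) = 7.130 mol
n/ν for CaO = 8.129/1 = 8.129
n/ν for H2O = 7.130/1 = 7.130
Smallest n/ν is H2O → limiting reagent.
n(Ca(OH)2) = (1/1) × 7.130 = 7.130 mol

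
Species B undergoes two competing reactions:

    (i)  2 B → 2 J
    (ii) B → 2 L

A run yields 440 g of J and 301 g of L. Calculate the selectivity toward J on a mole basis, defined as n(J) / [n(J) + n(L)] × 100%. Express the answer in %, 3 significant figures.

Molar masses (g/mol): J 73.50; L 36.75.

n(J) = 440 / 73.50 = 5.986 mol
n(L) = 301 / 36.75 = 8.190 mol
selectivity = 5.986/(5.986+8.190) × 100 = 42.23 %

42.2 %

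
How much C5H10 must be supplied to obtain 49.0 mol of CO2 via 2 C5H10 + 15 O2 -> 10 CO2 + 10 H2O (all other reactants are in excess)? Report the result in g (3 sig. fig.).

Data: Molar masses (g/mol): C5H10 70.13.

687 g

n(CO2) = 49.00 mol
n(C5H10) = (2/10) × 49.00 = 9.800 mol
mass = 9.800 × 70.13 = 687.3 g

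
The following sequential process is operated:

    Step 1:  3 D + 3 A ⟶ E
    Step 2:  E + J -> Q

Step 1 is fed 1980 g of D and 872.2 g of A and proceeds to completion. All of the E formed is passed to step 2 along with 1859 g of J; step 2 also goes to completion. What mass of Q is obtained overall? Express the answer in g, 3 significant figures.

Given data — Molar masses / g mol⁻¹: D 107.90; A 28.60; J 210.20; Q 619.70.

Step 1:
n(D) = 1980 / 107.90 = 18.35 mol
n(A) = 872.2 / 28.60 = 30.50 mol
n/ν for D = 18.35/3 = 6.117
n/ν for A = 30.50/3 = 10.17
Smallest n/ν is D → limiting reagent.
n(E) produced = (1/3) × 18.35 = 6.117 mol
Step 2:
n(E) available = 6.117 mol
n(J) = 1859 / 210.20 = 8.844 mol
n/ν for E = 6.117/1 = 6.117
n/ν for J = 8.844/1 = 8.844
Smallest n/ν is E → limiting reagent.
n(Q) = (1/1) × 6.117 = 6.117 mol
mass = 6.117 × 619.70 = 3791 g

3790 g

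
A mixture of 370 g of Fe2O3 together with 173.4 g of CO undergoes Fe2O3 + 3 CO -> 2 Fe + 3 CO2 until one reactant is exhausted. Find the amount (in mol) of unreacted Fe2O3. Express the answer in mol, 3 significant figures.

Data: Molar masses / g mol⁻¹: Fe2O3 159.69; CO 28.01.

0.253 mol

n(Fe2O3) = 370.0 / 159.69 = 2.317 mol
n(CO) = 173.4 / 28.01 = 6.191 mol
n/ν for Fe2O3 = 2.317/1 = 2.317
n/ν for CO = 6.191/3 = 2.064
Smallest n/ν is CO → limiting reagent.
Fe2O3 consumed = (1/3) × 6.191 = 2.064 mol
Fe2O3 remaining = 2.317 − 2.064 = 0.2530 mol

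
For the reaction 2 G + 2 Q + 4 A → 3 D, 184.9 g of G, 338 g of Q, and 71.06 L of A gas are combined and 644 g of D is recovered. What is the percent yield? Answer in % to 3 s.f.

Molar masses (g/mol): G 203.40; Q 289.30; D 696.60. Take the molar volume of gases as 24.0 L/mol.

67.8 %

n(G) = 184.9 / 203.40 = 0.9090 mol
n(Q) = 338.0 / 289.30 = 1.168 mol
n(A) = 71.06 / 24.0 = 2.961 mol
n/ν for G = 0.9090/2 = 0.4545
n/ν for Q = 1.168/2 = 0.5840
n/ν for A = 2.961/4 = 0.7403
Smallest n/ν is G → limiting reagent.
theoretical n(D) = (3/2) × 0.9090 = 1.364 mol → 950.2 g
% yield = 644 / 950.2 × 100 = 67.78 %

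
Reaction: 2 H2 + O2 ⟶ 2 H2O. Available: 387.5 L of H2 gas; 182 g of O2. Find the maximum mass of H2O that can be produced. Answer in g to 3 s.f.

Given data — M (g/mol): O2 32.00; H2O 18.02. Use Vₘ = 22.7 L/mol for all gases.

205 g

n(H2) = 387.5 / 22.7 = 17.07 mol
n(O2) = 182.0 / 32.00 = 5.688 mol
n/ν for H2 = 17.07/2 = 8.535
n/ν for O2 = 5.688/1 = 5.688
Smallest n/ν is O2 → limiting reagent.
n(H2O) = (2/1) × 5.688 = 11.38 mol
mass = 11.38 × 18.02 = 205.1 g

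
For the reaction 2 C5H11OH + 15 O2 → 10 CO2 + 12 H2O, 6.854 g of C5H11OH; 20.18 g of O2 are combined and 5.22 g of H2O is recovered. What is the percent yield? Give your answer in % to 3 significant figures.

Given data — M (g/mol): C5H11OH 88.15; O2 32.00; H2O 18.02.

62.1 %

n(C5H11OH) = 6.854 / 88.15 = 0.07775 mol
n(O2) = 20.18 / 32.00 = 0.6306 mol
n/ν for C5H11OH = 0.07775/2 = 0.03888
n/ν for O2 = 0.6306/15 = 0.04204
Smallest n/ν is C5H11OH → limiting reagent.
theoretical n(H2O) = (12/2) × 0.07775 = 0.4665 mol → 8.406 g
% yield = 5.22 / 8.406 × 100 = 62.10 %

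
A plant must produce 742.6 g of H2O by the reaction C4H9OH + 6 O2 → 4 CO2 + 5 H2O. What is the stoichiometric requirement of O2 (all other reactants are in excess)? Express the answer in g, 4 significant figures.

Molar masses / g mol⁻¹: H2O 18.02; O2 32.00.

n(H2O) = 742.6 / 18.02 = 41.21 mol
n(O2) = (6/5) × 41.21 = 49.45 mol
mass = 49.45 × 32.00 = 1582 g

1582 g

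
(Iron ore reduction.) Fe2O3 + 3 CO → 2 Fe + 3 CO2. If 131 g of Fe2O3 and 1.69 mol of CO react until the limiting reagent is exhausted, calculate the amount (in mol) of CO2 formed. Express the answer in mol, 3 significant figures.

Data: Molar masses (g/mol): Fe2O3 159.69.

n(Fe2O3) = 131.0 / 159.69 = 0.8203 mol
n(CO) = 1.690 mol
n/ν → Fe2O3: 0.8203, CO: 0.5633; CO is limiting.
n(CO2) = (3/3) × 1.690 = 1.690 mol

1.69 mol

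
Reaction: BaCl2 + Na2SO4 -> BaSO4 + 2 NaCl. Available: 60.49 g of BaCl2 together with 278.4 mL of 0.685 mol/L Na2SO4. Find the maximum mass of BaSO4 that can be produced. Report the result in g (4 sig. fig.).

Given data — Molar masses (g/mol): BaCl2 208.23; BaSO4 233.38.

44.51 g

n(BaCl2) = 60.49 / 208.23 = 0.2905 mol
n(Na2SO4) = 0.685 × 278.4/1000 = 0.1907 mol
n/ν → BaCl2: 0.2905, Na2SO4: 0.1907; Na2SO4 is limiting.
n(BaSO4) = (1/1) × 0.1907 = 0.1907 mol
mass = 0.1907 × 233.38 = 44.51 g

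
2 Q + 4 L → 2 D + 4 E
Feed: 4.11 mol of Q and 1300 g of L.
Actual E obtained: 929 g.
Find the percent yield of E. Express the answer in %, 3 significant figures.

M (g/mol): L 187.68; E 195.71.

n(Q) = 4.110 mol
n(L) = 1300 / 187.68 = 6.927 mol
n/ν for Q = 4.110/2 = 2.055
n/ν for L = 6.927/4 = 1.732
Smallest n/ν is L → limiting reagent.
theoretical n(E) = (4/4) × 6.927 = 6.927 mol → 1356 g
% yield = 929 / 1356 × 100 = 68.51 %

68.5 %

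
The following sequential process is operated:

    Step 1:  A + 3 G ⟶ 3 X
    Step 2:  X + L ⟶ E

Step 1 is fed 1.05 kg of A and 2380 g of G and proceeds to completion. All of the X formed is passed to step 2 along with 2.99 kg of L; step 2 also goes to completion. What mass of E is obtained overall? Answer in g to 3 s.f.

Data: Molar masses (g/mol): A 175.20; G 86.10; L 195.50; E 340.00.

5200 g

Step 1:
n(A) = 1.050×1000 / 175.20 = 5.993 mol
n(G) = 2380 / 86.10 = 27.64 mol
n/ν → A: 5.993, G: 9.213; A is limiting.
n(X) produced = (3/1) × 5.993 = 17.98 mol
Step 2:
n(X) available = 17.98 mol
n(L) = 2.990×1000 / 195.50 = 15.29 mol
n/ν → X: 17.98, L: 15.29; L is limiting.
n(E) = (1/1) × 15.29 = 15.29 mol
mass = 15.29 × 340.00 = 5199 g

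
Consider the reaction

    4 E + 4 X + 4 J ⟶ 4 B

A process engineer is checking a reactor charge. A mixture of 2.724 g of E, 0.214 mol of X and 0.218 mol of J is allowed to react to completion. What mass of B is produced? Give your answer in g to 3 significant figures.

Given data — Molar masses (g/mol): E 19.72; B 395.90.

54.7 g

n(E) = 2.724 / 19.72 = 0.1381 mol
n(X) = 0.2140 mol
n(J) = 0.2180 mol
n/ν → E: 0.03453, X: 0.05350, J: 0.05450; E is limiting.
n(B) = (4/4) × 0.1381 = 0.1381 mol
mass = 0.1381 × 395.90 = 54.67 g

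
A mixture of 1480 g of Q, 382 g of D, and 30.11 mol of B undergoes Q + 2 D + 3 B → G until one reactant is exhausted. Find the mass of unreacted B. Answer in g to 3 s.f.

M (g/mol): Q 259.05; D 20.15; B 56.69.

735 g

n(Q) = 1480 / 259.05 = 5.713 mol
n(D) = 382.0 / 20.15 = 18.96 mol
n(B) = 30.11 mol
n/ν for Q = 5.713/1 = 5.713
n/ν for D = 18.96/2 = 9.480
n/ν for B = 30.11/3 = 10.04
Smallest n/ν is Q → limiting reagent.
B consumed = (3/1) × 5.713 = 17.14 mol
B remaining = 30.11 − 17.14 = 12.97 mol
mass = 12.97 × 56.69 = 735.3 g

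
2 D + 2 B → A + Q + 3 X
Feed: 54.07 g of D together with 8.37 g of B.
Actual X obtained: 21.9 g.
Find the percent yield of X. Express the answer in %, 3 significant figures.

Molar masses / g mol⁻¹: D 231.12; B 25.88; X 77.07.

81.0 %

n(D) = 54.07 / 231.12 = 0.2339 mol
n(B) = 8.370 / 25.88 = 0.3234 mol
n/ν for D = 0.2339/2 = 0.1170
n/ν for B = 0.3234/2 = 0.1617
Smallest n/ν is D → limiting reagent.
theoretical n(X) = (3/2) × 0.2339 = 0.3509 mol → 27.04 g
% yield = 21.9 / 27.04 × 100 = 80.99 %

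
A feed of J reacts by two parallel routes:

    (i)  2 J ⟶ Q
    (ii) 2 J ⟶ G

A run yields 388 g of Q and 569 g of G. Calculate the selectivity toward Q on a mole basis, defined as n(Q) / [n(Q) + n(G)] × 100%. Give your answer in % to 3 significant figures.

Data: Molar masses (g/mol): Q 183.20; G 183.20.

n(Q) = 388 / 183.20 = 2.118 mol
n(G) = 569 / 183.20 = 3.106 mol
selectivity = 2.118/(2.118+3.106) × 100 = 40.54 %

40.5 %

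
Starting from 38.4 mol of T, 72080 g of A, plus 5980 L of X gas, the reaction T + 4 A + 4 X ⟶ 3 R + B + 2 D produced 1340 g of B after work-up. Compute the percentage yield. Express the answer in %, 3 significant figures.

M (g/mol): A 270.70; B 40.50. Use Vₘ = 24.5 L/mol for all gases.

86.2 %

n(T) = 38.40 mol
n(A) = 72080 / 270.70 = 266.3 mol
n(X) = 5980 / 24.5 = 244.1 mol
n/ν → T: 38.40, A: 66.58, X: 61.03; T is limiting.
theoretical n(B) = (1/1) × 38.40 = 38.40 mol → 1555 g
% yield = 1340 / 1555 × 100 = 86.17 %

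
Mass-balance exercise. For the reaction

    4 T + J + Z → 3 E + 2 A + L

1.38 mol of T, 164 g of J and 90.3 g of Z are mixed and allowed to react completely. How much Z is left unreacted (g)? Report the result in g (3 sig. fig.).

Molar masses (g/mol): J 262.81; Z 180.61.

28.0 g

n(T) = 1.380 mol
n(J) = 164.0 / 262.81 = 0.6240 mol
n(Z) = 90.30 / 180.61 = 0.5000 mol
n/ν for T = 1.380/4 = 0.3450
n/ν for J = 0.6240/1 = 0.6240
n/ν for Z = 0.5000/1 = 0.5000
Smallest n/ν is T → limiting reagent.
Z consumed = (1/4) × 1.380 = 0.3450 mol
Z remaining = 0.5000 − 0.3450 = 0.1550 mol
mass = 0.1550 × 180.61 = 27.99 g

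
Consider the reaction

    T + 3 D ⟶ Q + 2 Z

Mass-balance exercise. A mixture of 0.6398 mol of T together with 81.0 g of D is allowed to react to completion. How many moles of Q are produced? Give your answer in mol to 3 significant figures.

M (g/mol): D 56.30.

n(T) = 0.6398 mol
n(D) = 81.00 / 56.30 = 1.439 mol
n/ν → T: 0.6398, D: 0.4797; D is limiting.
n(Q) = (1/3) × 1.439 = 0.4797 mol

0.480 mol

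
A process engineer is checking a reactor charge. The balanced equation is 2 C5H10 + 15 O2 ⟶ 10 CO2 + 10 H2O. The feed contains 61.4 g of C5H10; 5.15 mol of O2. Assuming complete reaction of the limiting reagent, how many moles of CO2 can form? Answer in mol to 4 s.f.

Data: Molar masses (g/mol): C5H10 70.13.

3.433 mol

n(C5H10) = 61.40 / 70.13 = 0.8755 mol
n(O2) = 5.150 mol
n/ν for C5H10 = 0.8755/2 = 0.4378
n/ν for O2 = 5.150/15 = 0.3433
Smallest n/ν is O2 → limiting reagent.
n(CO2) = (10/15) × 5.150 = 3.433 mol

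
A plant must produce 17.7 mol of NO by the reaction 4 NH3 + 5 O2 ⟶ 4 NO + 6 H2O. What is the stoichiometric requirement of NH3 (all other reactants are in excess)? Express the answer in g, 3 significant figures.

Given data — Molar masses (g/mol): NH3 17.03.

n(NO) = 17.70 mol
n(NH3) = (4/4) × 17.70 = 17.70 mol
mass = 17.70 × 17.03 = 301.4 g

301 g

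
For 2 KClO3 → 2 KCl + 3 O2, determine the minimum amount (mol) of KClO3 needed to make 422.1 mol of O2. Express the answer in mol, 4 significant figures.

281.4 mol

n(O2) = 422.1 mol
n(KClO3) = (2/3) × 422.1 = 281.4 mol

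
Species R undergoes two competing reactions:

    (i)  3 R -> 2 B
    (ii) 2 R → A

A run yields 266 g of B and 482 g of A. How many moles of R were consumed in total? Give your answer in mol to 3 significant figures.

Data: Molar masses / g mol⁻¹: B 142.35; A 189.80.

7.88 mol

n(B) = 266 / 142.35 = 1.869 mol
n(A) = 482 / 189.80 = 2.540 mol
n(R) via (i) = (3/2)×1.869 = 2.804 mol
n(R) via (ii) = (2/1)×2.540 = 5.080 mol
total n(R) = 2.804 + 5.080 = 7.884 mol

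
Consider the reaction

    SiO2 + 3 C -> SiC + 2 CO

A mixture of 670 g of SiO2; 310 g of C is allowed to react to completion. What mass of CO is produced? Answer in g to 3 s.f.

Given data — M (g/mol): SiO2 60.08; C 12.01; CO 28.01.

482 g

n(SiO2) = 670.0 / 60.08 = 11.15 mol
n(C) = 310.0 / 12.01 = 25.81 mol
n/ν → SiO2: 11.15, C: 8.603; C is limiting.
n(CO) = (2/3) × 25.81 = 17.21 mol
mass = 17.21 × 28.01 = 482.1 g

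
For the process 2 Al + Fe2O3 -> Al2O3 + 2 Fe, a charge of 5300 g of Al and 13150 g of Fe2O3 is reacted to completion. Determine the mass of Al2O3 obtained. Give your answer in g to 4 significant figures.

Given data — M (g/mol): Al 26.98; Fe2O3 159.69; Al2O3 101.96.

n(Al) = 5300 / 26.98 = 196.4 mol
n(Fe2O3) = 13150 / 159.69 = 82.35 mol
n/ν for Al = 196.4/2 = 98.20
n/ν for Fe2O3 = 82.35/1 = 82.35
Smallest n/ν is Fe2O3 → limiting reagent.
n(Al2O3) = (1/1) × 82.35 = 82.35 mol
mass = 82.35 × 101.96 = 8396 g

8396 g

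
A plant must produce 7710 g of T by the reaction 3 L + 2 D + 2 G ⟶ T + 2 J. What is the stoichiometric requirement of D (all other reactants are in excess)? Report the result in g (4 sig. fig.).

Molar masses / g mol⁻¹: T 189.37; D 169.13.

n(T) = 7710 / 189.37 = 40.71 mol
n(D) = (2/1) × 40.71 = 81.42 mol
mass = 81.42 × 169.13 = 13770 g

13770 g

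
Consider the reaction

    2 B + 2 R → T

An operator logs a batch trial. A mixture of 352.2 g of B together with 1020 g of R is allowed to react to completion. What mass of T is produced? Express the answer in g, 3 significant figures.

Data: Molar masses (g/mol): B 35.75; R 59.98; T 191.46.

n(B) = 352.2 / 35.75 = 9.852 mol
n(R) = 1020 / 59.98 = 17.01 mol
n/ν for B = 9.852/2 = 4.926
n/ν for R = 17.01/2 = 8.505
Smallest n/ν is B → limiting reagent.
n(T) = (1/2) × 9.852 = 4.926 mol
mass = 4.926 × 191.46 = 943.1 g

943 g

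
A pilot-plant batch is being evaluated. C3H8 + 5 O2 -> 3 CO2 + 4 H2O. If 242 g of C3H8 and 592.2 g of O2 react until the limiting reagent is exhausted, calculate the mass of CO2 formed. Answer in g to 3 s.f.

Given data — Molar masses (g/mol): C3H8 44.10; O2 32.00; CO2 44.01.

n(C3H8) = 242.0 / 44.10 = 5.488 mol
n(O2) = 592.2 / 32.00 = 18.51 mol
n/ν for C3H8 = 5.488/1 = 5.488
n/ν for O2 = 18.51/5 = 3.702
Smallest n/ν is O2 → limiting reagent.
n(CO2) = (3/5) × 18.51 = 11.11 mol
mass = 11.11 × 44.01 = 489.0 g

489 g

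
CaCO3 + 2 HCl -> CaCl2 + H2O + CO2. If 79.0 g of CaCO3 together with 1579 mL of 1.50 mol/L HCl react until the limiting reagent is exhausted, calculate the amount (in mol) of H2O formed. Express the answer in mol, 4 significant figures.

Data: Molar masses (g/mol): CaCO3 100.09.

n(CaCO3) = 79.00 / 100.09 = 0.7893 mol
n(HCl) = 1.50 × 1579/1000 = 2.369 mol
n/ν → CaCO3: 0.7893, HCl: 1.185; CaCO3 is limiting.
n(H2O) = (1/1) × 0.7893 = 0.7893 mol

0.7893 mol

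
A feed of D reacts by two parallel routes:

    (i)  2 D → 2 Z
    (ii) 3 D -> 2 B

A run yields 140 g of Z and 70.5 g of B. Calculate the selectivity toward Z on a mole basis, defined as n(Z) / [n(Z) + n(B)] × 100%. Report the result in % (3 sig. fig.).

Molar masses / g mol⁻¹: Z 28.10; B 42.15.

n(Z) = 140 / 28.10 = 4.982 mol
n(B) = 70.5 / 42.15 = 1.673 mol
selectivity = 4.982/(4.982+1.673) × 100 = 74.86 %

74.9 %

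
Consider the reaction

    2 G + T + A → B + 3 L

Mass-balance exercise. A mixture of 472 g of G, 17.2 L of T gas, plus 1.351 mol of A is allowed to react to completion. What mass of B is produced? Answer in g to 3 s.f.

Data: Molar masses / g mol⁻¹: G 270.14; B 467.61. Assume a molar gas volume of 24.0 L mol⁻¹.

335 g

n(G) = 472.0 / 270.14 = 1.747 mol
n(T) = 17.20 / 24.0 = 0.7167 mol
n(A) = 1.351 mol
n/ν → G: 0.8735, T: 0.7167, A: 1.351; T is limiting.
n(B) = (1/1) × 0.7167 = 0.7167 mol
mass = 0.7167 × 467.61 = 335.1 g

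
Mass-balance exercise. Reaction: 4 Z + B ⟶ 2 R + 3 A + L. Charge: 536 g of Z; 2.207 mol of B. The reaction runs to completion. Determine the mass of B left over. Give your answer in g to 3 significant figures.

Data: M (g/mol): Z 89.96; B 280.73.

n(Z) = 536.0 / 89.96 = 5.958 mol
n(B) = 2.207 mol
n/ν → Z: 1.490, B: 2.207; Z is limiting.
B consumed = (1/4) × 5.958 = 1.490 mol
B remaining = 2.207 − 1.490 = 0.7170 mol
mass = 0.7170 × 280.73 = 201.3 g

201 g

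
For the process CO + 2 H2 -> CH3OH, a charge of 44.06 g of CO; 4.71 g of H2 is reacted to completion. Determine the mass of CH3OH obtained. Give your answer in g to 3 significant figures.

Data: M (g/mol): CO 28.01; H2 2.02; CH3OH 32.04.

n(CO) = 44.06 / 28.01 = 1.573 mol
n(H2) = 4.710 / 2.02 = 2.332 mol
n/ν for CO = 1.573/1 = 1.573
n/ν for H2 = 2.332/2 = 1.166
Smallest n/ν is H2 → limiting reagent.
n(CH3OH) = (1/2) × 2.332 = 1.166 mol
mass = 1.166 × 32.04 = 37.36 g

37.4 g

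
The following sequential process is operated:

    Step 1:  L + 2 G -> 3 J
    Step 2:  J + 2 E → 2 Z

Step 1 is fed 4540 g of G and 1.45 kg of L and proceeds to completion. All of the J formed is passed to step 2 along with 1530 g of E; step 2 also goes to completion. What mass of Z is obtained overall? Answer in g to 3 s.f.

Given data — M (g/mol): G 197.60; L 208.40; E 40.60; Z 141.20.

5320 g

Step 1:
n(G) = 4540 / 197.60 = 22.98 mol
n(L) = 1.450×1000 / 208.40 = 6.958 mol
n/ν for G = 22.98/2 = 11.49
n/ν for L = 6.958/1 = 6.958
Smallest n/ν is L → limiting reagent.
n(J) produced = (3/1) × 6.958 = 20.87 mol
Step 2:
n(J) available = 20.87 mol
n(E) = 1530 / 40.60 = 37.68 mol
n/ν for J = 20.87/1 = 20.87
n/ν for E = 37.68/2 = 18.84
Smallest n/ν is E → limiting reagent.
n(Z) = (2/2) × 37.68 = 37.68 mol
mass = 37.68 × 141.20 = 5320 g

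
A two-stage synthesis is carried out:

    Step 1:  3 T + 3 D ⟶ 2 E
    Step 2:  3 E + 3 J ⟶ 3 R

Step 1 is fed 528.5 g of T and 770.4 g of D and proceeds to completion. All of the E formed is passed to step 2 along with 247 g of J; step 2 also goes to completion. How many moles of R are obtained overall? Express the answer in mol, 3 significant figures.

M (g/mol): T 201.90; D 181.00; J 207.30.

1.19 mol

Step 1:
n(T) = 528.5 / 201.90 = 2.618 mol
n(D) = 770.4 / 181.00 = 4.256 mol
n/ν for T = 2.618/3 = 0.8727
n/ν for D = 4.256/3 = 1.419
Smallest n/ν is T → limiting reagent.
n(E) produced = (2/3) × 2.618 = 1.745 mol
Step 2:
n(E) available = 1.745 mol
n(J) = 247.0 / 207.30 = 1.192 mol
n/ν for E = 1.745/3 = 0.5817
n/ν for J = 1.192/3 = 0.3973
Smallest n/ν is J → limiting reagent.
n(R) = (3/3) × 1.192 = 1.192 mol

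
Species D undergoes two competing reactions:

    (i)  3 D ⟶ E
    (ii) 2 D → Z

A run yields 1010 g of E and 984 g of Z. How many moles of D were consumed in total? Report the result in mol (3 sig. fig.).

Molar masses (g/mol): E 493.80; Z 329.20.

n(E) = 1010 / 493.80 = 2.045 mol
n(Z) = 984 / 329.20 = 2.989 mol
n(D) via (i) = (3/1)×2.045 = 6.135 mol
n(D) via (ii) = (2/1)×2.989 = 5.978 mol
total n(D) = 6.135 + 5.978 = 12.11 mol

12.1 mol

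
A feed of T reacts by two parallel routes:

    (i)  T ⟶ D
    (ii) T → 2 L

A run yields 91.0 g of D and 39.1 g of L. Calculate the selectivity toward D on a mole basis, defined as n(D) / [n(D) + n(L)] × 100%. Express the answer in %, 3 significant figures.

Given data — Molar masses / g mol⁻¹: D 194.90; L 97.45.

53.8 %

n(D) = 91.0 / 194.90 = 0.4669 mol
n(L) = 39.1 / 97.45 = 0.4012 mol
selectivity = 0.4669/(0.4669+0.4012) × 100 = 53.78 %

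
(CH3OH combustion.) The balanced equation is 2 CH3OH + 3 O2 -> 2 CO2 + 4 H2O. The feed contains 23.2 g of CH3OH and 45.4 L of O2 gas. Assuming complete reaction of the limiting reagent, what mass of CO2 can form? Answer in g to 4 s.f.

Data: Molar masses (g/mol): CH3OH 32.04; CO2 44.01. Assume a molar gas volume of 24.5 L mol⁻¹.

n(CH3OH) = 23.20 / 32.04 = 0.7241 mol
n(O2) = 45.40 / 24.5 = 1.853 mol
n/ν for CH3OH = 0.7241/2 = 0.3621
n/ν for O2 = 1.853/3 = 0.6177
Smallest n/ν is CH3OH → limiting reagent.
n(CO2) = (2/2) × 0.7241 = 0.7241 mol
mass = 0.7241 × 44.01 = 31.87 g

31.87 g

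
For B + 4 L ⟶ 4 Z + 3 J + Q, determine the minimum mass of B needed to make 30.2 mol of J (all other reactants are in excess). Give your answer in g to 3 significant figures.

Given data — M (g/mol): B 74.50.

750 g

n(J) = 30.20 mol
n(B) = (1/3) × 30.20 = 10.07 mol
mass = 10.07 × 74.50 = 750.2 g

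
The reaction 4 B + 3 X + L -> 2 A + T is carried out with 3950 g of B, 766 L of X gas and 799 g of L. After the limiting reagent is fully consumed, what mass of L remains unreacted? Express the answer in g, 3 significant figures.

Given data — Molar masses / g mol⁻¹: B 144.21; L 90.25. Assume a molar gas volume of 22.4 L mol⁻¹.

n(B) = 3950 / 144.21 = 27.39 mol
n(X) = 766.0 / 22.4 = 34.20 mol
n(L) = 799.0 / 90.25 = 8.853 mol
n/ν for B = 27.39/4 = 6.848
n/ν for X = 34.20/3 = 11.40
n/ν for L = 8.853/1 = 8.853
Smallest n/ν is B → limiting reagent.
L consumed = (1/4) × 27.39 = 6.848 mol
L remaining = 8.853 − 6.848 = 2.005 mol
mass = 2.005 × 90.25 = 181.0 g

181 g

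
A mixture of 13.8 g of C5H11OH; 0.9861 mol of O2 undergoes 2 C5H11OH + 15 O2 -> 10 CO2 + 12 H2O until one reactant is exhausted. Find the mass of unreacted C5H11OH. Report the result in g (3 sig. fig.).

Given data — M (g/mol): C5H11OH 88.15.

n(C5H11OH) = 13.80 / 88.15 = 0.1566 mol
n(O2) = 0.9861 mol
n/ν for C5H11OH = 0.1566/2 = 0.07830
n/ν for O2 = 0.9861/15 = 0.06574
Smallest n/ν is O2 → limiting reagent.
C5H11OH consumed = (2/15) × 0.9861 = 0.1315 mol
C5H11OH remaining = 0.1566 − 0.1315 = 0.02510 mol
mass = 0.02510 × 88.15 = 2.213 g

2.21 g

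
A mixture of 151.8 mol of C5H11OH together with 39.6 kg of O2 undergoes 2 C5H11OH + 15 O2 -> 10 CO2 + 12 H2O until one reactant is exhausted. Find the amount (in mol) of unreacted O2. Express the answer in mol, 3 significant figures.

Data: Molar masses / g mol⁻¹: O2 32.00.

n(C5H11OH) = 151.8 mol
n(O2) = 39.60×1000 / 32.00 = 1238 mol
n/ν → C5H11OH: 75.90, O2: 82.53; C5H11OH is limiting.
O2 consumed = (15/2) × 151.8 = 1139 mol
O2 remaining = 1238 − 1139 = 99.00 mol

99.0 mol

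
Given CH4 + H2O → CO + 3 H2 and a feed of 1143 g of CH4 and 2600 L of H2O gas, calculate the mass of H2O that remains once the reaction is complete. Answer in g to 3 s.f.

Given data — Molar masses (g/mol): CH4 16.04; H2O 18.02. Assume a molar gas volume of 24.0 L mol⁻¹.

668 g

n(CH4) = 1143 / 16.04 = 71.26 mol
n(H2O) = 2600 / 24.0 = 108.3 mol
n/ν for CH4 = 71.26/1 = 71.26
n/ν for H2O = 108.3/1 = 108.3
Smallest n/ν is CH4 → limiting reagent.
H2O consumed = (1/1) × 71.26 = 71.26 mol
H2O remaining = 108.3 − 71.26 = 37.04 mol
mass = 37.04 × 18.02 = 667.5 g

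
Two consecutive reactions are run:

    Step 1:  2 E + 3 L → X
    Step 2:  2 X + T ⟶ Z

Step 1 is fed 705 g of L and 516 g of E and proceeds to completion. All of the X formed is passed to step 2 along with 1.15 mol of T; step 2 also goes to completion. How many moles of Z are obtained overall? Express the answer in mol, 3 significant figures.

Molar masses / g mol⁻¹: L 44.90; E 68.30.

Step 1:
n(L) = 705.0 / 44.90 = 15.70 mol
n(E) = 516.0 / 68.30 = 7.555 mol
n/ν for L = 15.70/3 = 5.233
n/ν for E = 7.555/2 = 3.778
Smallest n/ν is E → limiting reagent.
n(X) produced = (1/2) × 7.555 = 3.778 mol
Step 2:
n(X) available = 3.778 mol
n(T) = 1.150 mol
n/ν for X = 3.778/2 = 1.889
n/ν for T = 1.150/1 = 1.150
Smallest n/ν is T → limiting reagent.
n(Z) = (1/1) × 1.150 = 1.150 mol

1.15 mol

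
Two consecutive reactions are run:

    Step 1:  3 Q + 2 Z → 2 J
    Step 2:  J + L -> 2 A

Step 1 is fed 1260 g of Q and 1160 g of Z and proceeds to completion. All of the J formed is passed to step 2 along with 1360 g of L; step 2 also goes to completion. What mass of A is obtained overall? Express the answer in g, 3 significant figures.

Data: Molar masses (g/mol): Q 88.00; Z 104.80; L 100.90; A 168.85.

3220 g

Step 1:
n(Q) = 1260 / 88.00 = 14.32 mol
n(Z) = 1160 / 104.80 = 11.07 mol
n/ν → Q: 4.773, Z: 5.535; Q is limiting.
n(J) produced = (2/3) × 14.32 = 9.547 mol
Step 2:
n(J) available = 9.547 mol
n(L) = 1360 / 100.90 = 13.48 mol
n/ν → J: 9.547, L: 13.48; J is limiting.
n(A) = (2/1) × 9.547 = 19.09 mol
mass = 19.09 × 168.85 = 3223 g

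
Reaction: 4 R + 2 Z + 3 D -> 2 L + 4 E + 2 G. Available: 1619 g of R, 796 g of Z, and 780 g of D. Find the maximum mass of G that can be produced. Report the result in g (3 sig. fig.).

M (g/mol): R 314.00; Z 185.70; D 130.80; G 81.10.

209 g

n(R) = 1619 / 314.00 = 5.156 mol
n(Z) = 796.0 / 185.70 = 4.286 mol
n(D) = 780.0 / 130.80 = 5.963 mol
n/ν for R = 5.156/4 = 1.289
n/ν for Z = 4.286/2 = 2.143
n/ν for D = 5.963/3 = 1.988
Smallest n/ν is R → limiting reagent.
n(G) = (2/4) × 5.156 = 2.578 mol
mass = 2.578 × 81.10 = 209.1 g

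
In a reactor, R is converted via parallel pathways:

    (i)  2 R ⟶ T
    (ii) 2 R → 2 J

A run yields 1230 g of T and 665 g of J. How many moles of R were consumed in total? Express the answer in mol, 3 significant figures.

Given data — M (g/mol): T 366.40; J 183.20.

10.3 mol

n(T) = 1230 / 366.40 = 3.357 mol
n(J) = 665 / 183.20 = 3.630 mol
n(R) via (i) = (2/1)×3.357 = 6.714 mol
n(R) via (ii) = (2/2)×3.630 = 3.630 mol
total n(R) = 6.714 + 3.630 = 10.34 mol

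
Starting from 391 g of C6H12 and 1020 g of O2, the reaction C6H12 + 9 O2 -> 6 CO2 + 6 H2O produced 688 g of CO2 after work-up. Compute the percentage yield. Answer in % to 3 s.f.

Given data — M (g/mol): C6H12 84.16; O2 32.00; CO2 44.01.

73.6 %

n(C6H12) = 391.0 / 84.16 = 4.646 mol
n(O2) = 1020 / 32.00 = 31.88 mol
n/ν for C6H12 = 4.646/1 = 4.646
n/ν for O2 = 31.88/9 = 3.542
Smallest n/ν is O2 → limiting reagent.
theoretical n(CO2) = (6/9) × 31.88 = 21.25 mol → 935.2 g
% yield = 688 / 935.2 × 100 = 73.57 %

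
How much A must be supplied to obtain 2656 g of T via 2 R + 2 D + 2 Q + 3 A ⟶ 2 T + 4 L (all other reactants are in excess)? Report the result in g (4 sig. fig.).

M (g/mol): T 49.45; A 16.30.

n(T) = 2656 / 49.45 = 53.71 mol
n(A) = (3/2) × 53.71 = 80.57 mol
mass = 80.57 × 16.30 = 1313 g

1313 g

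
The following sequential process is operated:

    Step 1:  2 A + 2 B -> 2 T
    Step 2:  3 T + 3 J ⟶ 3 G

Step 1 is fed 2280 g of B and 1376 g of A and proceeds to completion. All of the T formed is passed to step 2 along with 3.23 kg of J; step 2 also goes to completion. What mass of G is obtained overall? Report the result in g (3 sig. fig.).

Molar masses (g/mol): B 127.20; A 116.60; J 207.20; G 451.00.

Step 1:
n(B) = 2280 / 127.20 = 17.92 mol
n(A) = 1376 / 116.60 = 11.80 mol
n/ν → B: 8.960, A: 5.900; A is limiting.
n(T) produced = (2/2) × 11.80 = 11.80 mol
Step 2:
n(T) available = 11.80 mol
n(J) = 3.230×1000 / 207.20 = 15.59 mol
n/ν → T: 3.933, J: 5.197; T is limiting.
n(G) = (3/3) × 11.80 = 11.80 mol
mass = 11.80 × 451.00 = 5322 g

5320 g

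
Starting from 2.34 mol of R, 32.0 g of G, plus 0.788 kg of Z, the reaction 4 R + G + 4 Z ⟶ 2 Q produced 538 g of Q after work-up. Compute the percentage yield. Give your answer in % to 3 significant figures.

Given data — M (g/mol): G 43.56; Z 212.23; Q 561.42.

81.9 %

n(R) = 2.340 mol
n(G) = 32.00 / 43.56 = 0.7346 mol
n(Z) = 0.7880×1000 / 212.23 = 3.713 mol
n/ν for R = 2.340/4 = 0.5850
n/ν for G = 0.7346/1 = 0.7346
n/ν for Z = 3.713/4 = 0.9283
Smallest n/ν is R → limiting reagent.
theoretical n(Q) = (2/4) × 2.340 = 1.170 mol → 656.9 g
% yield = 538 / 656.9 × 100 = 81.90 %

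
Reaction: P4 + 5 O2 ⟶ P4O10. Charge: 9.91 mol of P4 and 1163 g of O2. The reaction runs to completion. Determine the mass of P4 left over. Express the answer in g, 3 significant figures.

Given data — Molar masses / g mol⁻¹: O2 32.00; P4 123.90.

327 g

n(P4) = 9.910 mol
n(O2) = 1163 / 32.00 = 36.34 mol
n/ν → P4: 9.910, O2: 7.268; O2 is limiting.
P4 consumed = (1/5) × 36.34 = 7.268 mol
P4 remaining = 9.910 − 7.268 = 2.642 mol
mass = 2.642 × 123.90 = 327.3 g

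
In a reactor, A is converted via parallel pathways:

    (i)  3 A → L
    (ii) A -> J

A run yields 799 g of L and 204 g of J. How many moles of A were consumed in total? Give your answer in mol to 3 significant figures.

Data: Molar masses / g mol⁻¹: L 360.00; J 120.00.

n(L) = 799 / 360.00 = 2.219 mol
n(J) = 204 / 120.00 = 1.700 mol
n(A) via (i) = (3/1)×2.219 = 6.657 mol
n(A) via (ii) = (1/1)×1.700 = 1.700 mol
total n(A) = 6.657 + 1.700 = 8.357 mol

8.36 mol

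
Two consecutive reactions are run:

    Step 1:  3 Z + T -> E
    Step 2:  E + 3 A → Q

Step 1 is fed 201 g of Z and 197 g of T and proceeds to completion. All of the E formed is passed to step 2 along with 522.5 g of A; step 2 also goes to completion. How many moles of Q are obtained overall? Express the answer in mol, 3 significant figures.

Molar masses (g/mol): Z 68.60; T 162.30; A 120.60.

Step 1:
n(Z) = 201.0 / 68.60 = 2.930 mol
n(T) = 197.0 / 162.30 = 1.214 mol
n/ν → Z: 0.9767, T: 1.214; Z is limiting.
n(E) produced = (1/3) × 2.930 = 0.9767 mol
Step 2:
n(E) available = 0.9767 mol
n(A) = 522.5 / 120.60 = 4.333 mol
n/ν → E: 0.9767, A: 1.444; E is limiting.
n(Q) = (1/1) × 0.9767 = 0.9767 mol

0.977 mol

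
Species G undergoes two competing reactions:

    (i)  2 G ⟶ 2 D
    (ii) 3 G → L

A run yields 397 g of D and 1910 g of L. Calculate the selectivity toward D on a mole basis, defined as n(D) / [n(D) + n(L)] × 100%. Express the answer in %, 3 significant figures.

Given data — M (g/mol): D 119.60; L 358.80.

n(D) = 397 / 119.60 = 3.319 mol
n(L) = 1910 / 358.80 = 5.323 mol
selectivity = 3.319/(3.319+5.323) × 100 = 38.41 %

38.4 %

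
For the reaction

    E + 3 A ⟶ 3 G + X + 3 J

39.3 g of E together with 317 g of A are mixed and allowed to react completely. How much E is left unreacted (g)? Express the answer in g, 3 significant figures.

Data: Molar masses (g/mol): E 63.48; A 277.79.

n(E) = 39.30 / 63.48 = 0.6191 mol
n(A) = 317.0 / 277.79 = 1.141 mol
n/ν → E: 0.6191, A: 0.3803; A is limiting.
E consumed = (1/3) × 1.141 = 0.3803 mol
E remaining = 0.6191 − 0.3803 = 0.2388 mol
mass = 0.2388 × 63.48 = 15.16 g

15.2 g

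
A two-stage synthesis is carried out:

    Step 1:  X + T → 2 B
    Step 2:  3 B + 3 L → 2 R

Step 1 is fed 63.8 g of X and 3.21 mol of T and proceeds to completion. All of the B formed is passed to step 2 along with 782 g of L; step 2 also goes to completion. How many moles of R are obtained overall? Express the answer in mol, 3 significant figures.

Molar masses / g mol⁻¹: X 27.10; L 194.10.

2.69 mol

Step 1:
n(X) = 63.80 / 27.10 = 2.354 mol
n(T) = 3.210 mol
n/ν for X = 2.354/1 = 2.354
n/ν for T = 3.210/1 = 3.210
Smallest n/ν is X → limiting reagent.
n(B) produced = (2/1) × 2.354 = 4.708 mol
Step 2:
n(B) available = 4.708 mol
n(L) = 782.0 / 194.10 = 4.029 mol
n/ν for B = 4.708/3 = 1.569
n/ν for L = 4.029/3 = 1.343
Smallest n/ν is L → limiting reagent.
n(R) = (2/3) × 4.029 = 2.686 mol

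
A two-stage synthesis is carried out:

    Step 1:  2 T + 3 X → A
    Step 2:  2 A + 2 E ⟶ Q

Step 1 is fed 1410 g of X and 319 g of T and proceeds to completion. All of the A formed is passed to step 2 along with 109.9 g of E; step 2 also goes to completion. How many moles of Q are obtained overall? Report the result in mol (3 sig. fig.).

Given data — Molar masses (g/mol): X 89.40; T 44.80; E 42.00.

1.31 mol

Step 1:
n(X) = 1410 / 89.40 = 15.77 mol
n(T) = 319.0 / 44.80 = 7.121 mol
n/ν for X = 15.77/3 = 5.257
n/ν for T = 7.121/2 = 3.561
Smallest n/ν is T → limiting reagent.
n(A) produced = (1/2) × 7.121 = 3.561 mol
Step 2:
n(A) available = 3.561 mol
n(E) = 109.9 / 42.00 = 2.617 mol
n/ν for A = 3.561/2 = 1.781
n/ν for E = 2.617/2 = 1.309
Smallest n/ν is E → limiting reagent.
n(Q) = (1/2) × 2.617 = 1.309 mol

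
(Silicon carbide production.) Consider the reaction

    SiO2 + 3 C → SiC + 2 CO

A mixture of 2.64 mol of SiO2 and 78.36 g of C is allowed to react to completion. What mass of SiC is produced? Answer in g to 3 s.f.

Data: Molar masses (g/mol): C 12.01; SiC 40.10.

n(SiO2) = 2.640 mol
n(C) = 78.36 / 12.01 = 6.525 mol
n/ν for SiO2 = 2.640/1 = 2.640
n/ν for C = 6.525/3 = 2.175
Smallest n/ν is C → limiting reagent.
n(SiC) = (1/3) × 6.525 = 2.175 mol
mass = 2.175 × 40.10 = 87.22 g

87.2 g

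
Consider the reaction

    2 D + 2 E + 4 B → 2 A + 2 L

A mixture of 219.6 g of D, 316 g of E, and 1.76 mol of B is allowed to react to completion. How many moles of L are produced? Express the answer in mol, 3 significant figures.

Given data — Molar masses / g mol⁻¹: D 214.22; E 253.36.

n(D) = 219.6 / 214.22 = 1.025 mol
n(E) = 316.0 / 253.36 = 1.247 mol
n(B) = 1.760 mol
n/ν for D = 1.025/2 = 0.5125
n/ν for E = 1.247/2 = 0.6235
n/ν for B = 1.760/4 = 0.4400
Smallest n/ν is B → limiting reagent.
n(L) = (2/4) × 1.760 = 0.8800 mol

0.880 mol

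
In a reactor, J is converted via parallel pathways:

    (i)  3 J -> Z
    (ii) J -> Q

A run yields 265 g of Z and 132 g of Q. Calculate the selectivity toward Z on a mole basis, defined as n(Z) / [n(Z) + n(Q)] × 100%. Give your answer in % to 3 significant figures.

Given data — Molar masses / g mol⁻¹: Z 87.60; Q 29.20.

n(Z) = 265 / 87.60 = 3.025 mol
n(Q) = 132 / 29.20 = 4.521 mol
selectivity = 3.025/(3.025+4.521) × 100 = 40.09 %

40.1 %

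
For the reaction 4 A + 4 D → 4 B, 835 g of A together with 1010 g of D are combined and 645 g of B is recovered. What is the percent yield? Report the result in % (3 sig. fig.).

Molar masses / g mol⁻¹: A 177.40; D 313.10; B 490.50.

40.8 %

n(A) = 835.0 / 177.40 = 4.707 mol
n(D) = 1010 / 313.10 = 3.226 mol
n/ν for A = 4.707/4 = 1.177
n/ν for D = 3.226/4 = 0.8065
Smallest n/ν is D → limiting reagent.
theoretical n(B) = (4/4) × 3.226 = 3.226 mol → 1582 g
% yield = 645 / 1582 × 100 = 40.77 %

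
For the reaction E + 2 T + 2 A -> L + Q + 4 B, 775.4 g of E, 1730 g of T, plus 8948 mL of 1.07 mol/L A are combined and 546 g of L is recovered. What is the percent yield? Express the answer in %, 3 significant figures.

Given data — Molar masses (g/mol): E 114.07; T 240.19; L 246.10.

61.6 %

n(E) = 775.4 / 114.07 = 6.798 mol
n(T) = 1730 / 240.19 = 7.203 mol
n(A) = 1.07 × 8948/1000 = 9.574 mol
n/ν → E: 6.798, T: 3.602, A: 4.787; T is limiting.
theoretical n(L) = (1/2) × 7.203 = 3.602 mol → 886.5 g
% yield = 546 / 886.5 × 100 = 61.59 %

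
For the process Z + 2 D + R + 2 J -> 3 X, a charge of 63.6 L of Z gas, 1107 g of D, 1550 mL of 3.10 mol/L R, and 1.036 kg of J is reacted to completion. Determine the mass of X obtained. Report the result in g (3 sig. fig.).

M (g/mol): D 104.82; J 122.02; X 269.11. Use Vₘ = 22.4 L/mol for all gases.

n(Z) = 63.60 / 22.4 = 2.839 mol
n(D) = 1107 / 104.82 = 10.56 mol
n(R) = 3.10 × 1550/1000 = 4.805 mol
n(J) = 1.036×1000 / 122.02 = 8.490 mol
n/ν → Z: 2.839, D: 5.280, R: 4.805, J: 4.245; Z is limiting.
n(X) = (3/1) × 2.839 = 8.517 mol
mass = 8.517 × 269.11 = 2292 g

2290 g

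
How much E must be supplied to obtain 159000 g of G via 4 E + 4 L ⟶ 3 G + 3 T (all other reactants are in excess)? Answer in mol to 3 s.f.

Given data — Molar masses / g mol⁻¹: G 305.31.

694 mol

n(G) = 159000 / 305.31 = 520.8 mol
n(E) = (4/3) × 520.8 = 694.4 mol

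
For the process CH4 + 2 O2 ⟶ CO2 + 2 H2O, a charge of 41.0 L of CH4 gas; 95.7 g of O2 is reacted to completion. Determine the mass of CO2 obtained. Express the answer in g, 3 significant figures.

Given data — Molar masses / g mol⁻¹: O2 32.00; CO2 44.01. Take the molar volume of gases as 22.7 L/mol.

65.8 g

n(CH4) = 41.00 / 22.7 = 1.806 mol
n(O2) = 95.70 / 32.00 = 2.991 mol
n/ν for CH4 = 1.806/1 = 1.806
n/ν for O2 = 2.991/2 = 1.496
Smallest n/ν is O2 → limiting reagent.
n(CO2) = (1/2) × 2.991 = 1.496 mol
mass = 1.496 × 44.01 = 65.84 g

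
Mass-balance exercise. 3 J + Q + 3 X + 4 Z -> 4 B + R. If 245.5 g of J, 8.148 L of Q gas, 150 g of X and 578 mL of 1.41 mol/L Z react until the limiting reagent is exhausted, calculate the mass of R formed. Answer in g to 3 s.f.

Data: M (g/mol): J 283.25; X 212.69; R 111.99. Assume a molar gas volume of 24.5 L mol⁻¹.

n(J) = 245.5 / 283.25 = 0.8667 mol
n(Q) = 8.148 / 24.5 = 0.3326 mol
n(X) = 150.0 / 212.69 = 0.7053 mol
n(Z) = 1.41 × 578.0/1000 = 0.8150 mol
n/ν for J = 0.8667/3 = 0.2889
n/ν for Q = 0.3326/1 = 0.3326
n/ν for X = 0.7053/3 = 0.2351
n/ν for Z = 0.8150/4 = 0.2038
Smallest n/ν is Z → limiting reagent.
n(R) = (1/4) × 0.8150 = 0.2038 mol
mass = 0.2038 × 111.99 = 22.82 g

22.8 g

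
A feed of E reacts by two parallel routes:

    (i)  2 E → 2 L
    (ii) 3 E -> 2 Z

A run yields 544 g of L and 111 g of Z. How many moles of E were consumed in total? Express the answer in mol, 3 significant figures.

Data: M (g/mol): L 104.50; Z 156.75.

n(L) = 544 / 104.50 = 5.206 mol
n(Z) = 111 / 156.75 = 0.7081 mol
n(E) via (i) = (2/2)×5.206 = 5.206 mol
n(E) via (ii) = (3/2)×0.7081 = 1.062 mol
total n(E) = 5.206 + 1.062 = 6.268 mol

6.27 mol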